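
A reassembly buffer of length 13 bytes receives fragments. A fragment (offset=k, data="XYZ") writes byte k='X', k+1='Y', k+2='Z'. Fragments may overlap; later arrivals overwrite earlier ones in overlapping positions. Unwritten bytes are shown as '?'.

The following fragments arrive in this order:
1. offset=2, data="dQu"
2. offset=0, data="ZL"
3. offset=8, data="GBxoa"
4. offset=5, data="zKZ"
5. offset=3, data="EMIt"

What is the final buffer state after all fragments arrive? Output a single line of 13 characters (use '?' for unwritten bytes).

Fragment 1: offset=2 data="dQu" -> buffer=??dQu????????
Fragment 2: offset=0 data="ZL" -> buffer=ZLdQu????????
Fragment 3: offset=8 data="GBxoa" -> buffer=ZLdQu???GBxoa
Fragment 4: offset=5 data="zKZ" -> buffer=ZLdQuzKZGBxoa
Fragment 5: offset=3 data="EMIt" -> buffer=ZLdEMItZGBxoa

Answer: ZLdEMItZGBxoa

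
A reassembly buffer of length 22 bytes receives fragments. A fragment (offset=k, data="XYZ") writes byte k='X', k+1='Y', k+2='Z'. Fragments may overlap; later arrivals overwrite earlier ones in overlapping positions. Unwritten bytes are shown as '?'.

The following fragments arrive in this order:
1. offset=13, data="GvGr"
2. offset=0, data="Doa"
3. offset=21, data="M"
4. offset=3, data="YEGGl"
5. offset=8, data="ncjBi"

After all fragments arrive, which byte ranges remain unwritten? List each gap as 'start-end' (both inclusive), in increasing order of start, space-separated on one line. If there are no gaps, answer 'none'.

Answer: 17-20

Derivation:
Fragment 1: offset=13 len=4
Fragment 2: offset=0 len=3
Fragment 3: offset=21 len=1
Fragment 4: offset=3 len=5
Fragment 5: offset=8 len=5
Gaps: 17-20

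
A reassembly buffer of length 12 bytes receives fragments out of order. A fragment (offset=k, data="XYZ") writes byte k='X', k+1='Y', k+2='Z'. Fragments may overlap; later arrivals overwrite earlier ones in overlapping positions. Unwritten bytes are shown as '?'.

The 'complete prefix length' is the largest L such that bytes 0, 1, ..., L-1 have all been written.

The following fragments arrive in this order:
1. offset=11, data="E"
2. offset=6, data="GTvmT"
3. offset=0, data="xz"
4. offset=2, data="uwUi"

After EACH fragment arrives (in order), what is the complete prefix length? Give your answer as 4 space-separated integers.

Answer: 0 0 2 12

Derivation:
Fragment 1: offset=11 data="E" -> buffer=???????????E -> prefix_len=0
Fragment 2: offset=6 data="GTvmT" -> buffer=??????GTvmTE -> prefix_len=0
Fragment 3: offset=0 data="xz" -> buffer=xz????GTvmTE -> prefix_len=2
Fragment 4: offset=2 data="uwUi" -> buffer=xzuwUiGTvmTE -> prefix_len=12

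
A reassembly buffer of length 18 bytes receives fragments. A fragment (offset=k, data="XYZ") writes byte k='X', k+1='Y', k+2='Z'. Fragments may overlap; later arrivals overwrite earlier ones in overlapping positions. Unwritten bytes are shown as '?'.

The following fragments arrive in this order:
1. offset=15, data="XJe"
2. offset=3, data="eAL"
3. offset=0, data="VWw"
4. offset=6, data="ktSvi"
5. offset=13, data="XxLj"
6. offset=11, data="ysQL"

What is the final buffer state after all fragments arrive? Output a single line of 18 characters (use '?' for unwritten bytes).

Answer: VWweALktSviysQLLje

Derivation:
Fragment 1: offset=15 data="XJe" -> buffer=???????????????XJe
Fragment 2: offset=3 data="eAL" -> buffer=???eAL?????????XJe
Fragment 3: offset=0 data="VWw" -> buffer=VWweAL?????????XJe
Fragment 4: offset=6 data="ktSvi" -> buffer=VWweALktSvi????XJe
Fragment 5: offset=13 data="XxLj" -> buffer=VWweALktSvi??XxLje
Fragment 6: offset=11 data="ysQL" -> buffer=VWweALktSviysQLLje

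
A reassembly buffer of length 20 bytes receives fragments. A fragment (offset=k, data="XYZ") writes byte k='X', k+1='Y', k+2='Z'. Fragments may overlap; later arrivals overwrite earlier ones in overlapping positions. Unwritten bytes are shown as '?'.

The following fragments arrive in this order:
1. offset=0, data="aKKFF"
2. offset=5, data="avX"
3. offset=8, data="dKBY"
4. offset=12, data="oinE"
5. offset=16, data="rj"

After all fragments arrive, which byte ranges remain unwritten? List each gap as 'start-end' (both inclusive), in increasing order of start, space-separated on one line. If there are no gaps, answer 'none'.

Fragment 1: offset=0 len=5
Fragment 2: offset=5 len=3
Fragment 3: offset=8 len=4
Fragment 4: offset=12 len=4
Fragment 5: offset=16 len=2
Gaps: 18-19

Answer: 18-19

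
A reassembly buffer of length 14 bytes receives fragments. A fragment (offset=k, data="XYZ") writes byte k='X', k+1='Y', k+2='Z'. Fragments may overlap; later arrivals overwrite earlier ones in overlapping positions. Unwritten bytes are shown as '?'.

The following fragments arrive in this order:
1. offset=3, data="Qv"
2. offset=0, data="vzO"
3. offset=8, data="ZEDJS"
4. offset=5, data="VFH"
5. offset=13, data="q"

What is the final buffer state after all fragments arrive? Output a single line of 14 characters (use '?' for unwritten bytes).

Fragment 1: offset=3 data="Qv" -> buffer=???Qv?????????
Fragment 2: offset=0 data="vzO" -> buffer=vzOQv?????????
Fragment 3: offset=8 data="ZEDJS" -> buffer=vzOQv???ZEDJS?
Fragment 4: offset=5 data="VFH" -> buffer=vzOQvVFHZEDJS?
Fragment 5: offset=13 data="q" -> buffer=vzOQvVFHZEDJSq

Answer: vzOQvVFHZEDJSq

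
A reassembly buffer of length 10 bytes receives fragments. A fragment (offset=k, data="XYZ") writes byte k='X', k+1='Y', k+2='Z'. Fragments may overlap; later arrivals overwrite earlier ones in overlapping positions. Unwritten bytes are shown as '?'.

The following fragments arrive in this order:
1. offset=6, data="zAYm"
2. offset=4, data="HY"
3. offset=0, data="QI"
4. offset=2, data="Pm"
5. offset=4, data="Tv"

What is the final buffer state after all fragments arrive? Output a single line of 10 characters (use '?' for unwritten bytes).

Fragment 1: offset=6 data="zAYm" -> buffer=??????zAYm
Fragment 2: offset=4 data="HY" -> buffer=????HYzAYm
Fragment 3: offset=0 data="QI" -> buffer=QI??HYzAYm
Fragment 4: offset=2 data="Pm" -> buffer=QIPmHYzAYm
Fragment 5: offset=4 data="Tv" -> buffer=QIPmTvzAYm

Answer: QIPmTvzAYm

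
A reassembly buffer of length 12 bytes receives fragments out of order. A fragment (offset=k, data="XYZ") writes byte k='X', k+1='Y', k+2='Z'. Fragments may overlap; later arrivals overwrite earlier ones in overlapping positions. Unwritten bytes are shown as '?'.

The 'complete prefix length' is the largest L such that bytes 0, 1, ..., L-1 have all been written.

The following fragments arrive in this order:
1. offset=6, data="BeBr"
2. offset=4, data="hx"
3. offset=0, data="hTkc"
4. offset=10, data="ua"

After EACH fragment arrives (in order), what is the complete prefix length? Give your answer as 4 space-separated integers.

Fragment 1: offset=6 data="BeBr" -> buffer=??????BeBr?? -> prefix_len=0
Fragment 2: offset=4 data="hx" -> buffer=????hxBeBr?? -> prefix_len=0
Fragment 3: offset=0 data="hTkc" -> buffer=hTkchxBeBr?? -> prefix_len=10
Fragment 4: offset=10 data="ua" -> buffer=hTkchxBeBrua -> prefix_len=12

Answer: 0 0 10 12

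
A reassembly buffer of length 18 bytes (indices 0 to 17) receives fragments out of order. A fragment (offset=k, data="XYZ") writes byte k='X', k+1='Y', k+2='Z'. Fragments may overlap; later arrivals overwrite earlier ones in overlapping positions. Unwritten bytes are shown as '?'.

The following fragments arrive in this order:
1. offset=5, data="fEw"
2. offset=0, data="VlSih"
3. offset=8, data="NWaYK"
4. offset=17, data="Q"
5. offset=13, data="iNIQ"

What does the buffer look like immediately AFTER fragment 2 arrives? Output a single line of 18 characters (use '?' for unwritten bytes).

Fragment 1: offset=5 data="fEw" -> buffer=?????fEw??????????
Fragment 2: offset=0 data="VlSih" -> buffer=VlSihfEw??????????

Answer: VlSihfEw??????????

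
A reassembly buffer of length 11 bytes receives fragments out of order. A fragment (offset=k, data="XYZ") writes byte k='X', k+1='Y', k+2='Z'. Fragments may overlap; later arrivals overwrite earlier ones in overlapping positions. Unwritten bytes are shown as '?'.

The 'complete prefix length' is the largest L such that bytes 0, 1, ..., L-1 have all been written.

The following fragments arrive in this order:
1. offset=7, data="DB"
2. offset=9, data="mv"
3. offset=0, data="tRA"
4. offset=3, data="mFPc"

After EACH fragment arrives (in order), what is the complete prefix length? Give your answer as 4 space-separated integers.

Fragment 1: offset=7 data="DB" -> buffer=???????DB?? -> prefix_len=0
Fragment 2: offset=9 data="mv" -> buffer=???????DBmv -> prefix_len=0
Fragment 3: offset=0 data="tRA" -> buffer=tRA????DBmv -> prefix_len=3
Fragment 4: offset=3 data="mFPc" -> buffer=tRAmFPcDBmv -> prefix_len=11

Answer: 0 0 3 11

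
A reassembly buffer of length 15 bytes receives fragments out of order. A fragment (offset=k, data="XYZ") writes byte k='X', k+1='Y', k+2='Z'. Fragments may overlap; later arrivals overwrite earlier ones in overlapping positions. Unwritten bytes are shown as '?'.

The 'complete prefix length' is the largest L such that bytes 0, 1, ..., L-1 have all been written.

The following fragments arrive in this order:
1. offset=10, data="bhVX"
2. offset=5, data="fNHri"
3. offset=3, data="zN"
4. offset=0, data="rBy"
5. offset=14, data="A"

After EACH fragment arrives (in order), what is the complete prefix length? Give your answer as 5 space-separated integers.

Answer: 0 0 0 14 15

Derivation:
Fragment 1: offset=10 data="bhVX" -> buffer=??????????bhVX? -> prefix_len=0
Fragment 2: offset=5 data="fNHri" -> buffer=?????fNHribhVX? -> prefix_len=0
Fragment 3: offset=3 data="zN" -> buffer=???zNfNHribhVX? -> prefix_len=0
Fragment 4: offset=0 data="rBy" -> buffer=rByzNfNHribhVX? -> prefix_len=14
Fragment 5: offset=14 data="A" -> buffer=rByzNfNHribhVXA -> prefix_len=15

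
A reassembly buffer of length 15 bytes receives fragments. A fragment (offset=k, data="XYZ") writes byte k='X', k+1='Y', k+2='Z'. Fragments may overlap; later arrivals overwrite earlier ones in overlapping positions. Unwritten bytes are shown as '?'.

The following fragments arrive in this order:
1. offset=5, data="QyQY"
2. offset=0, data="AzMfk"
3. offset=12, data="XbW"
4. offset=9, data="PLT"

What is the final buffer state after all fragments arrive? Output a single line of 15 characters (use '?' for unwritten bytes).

Fragment 1: offset=5 data="QyQY" -> buffer=?????QyQY??????
Fragment 2: offset=0 data="AzMfk" -> buffer=AzMfkQyQY??????
Fragment 3: offset=12 data="XbW" -> buffer=AzMfkQyQY???XbW
Fragment 4: offset=9 data="PLT" -> buffer=AzMfkQyQYPLTXbW

Answer: AzMfkQyQYPLTXbW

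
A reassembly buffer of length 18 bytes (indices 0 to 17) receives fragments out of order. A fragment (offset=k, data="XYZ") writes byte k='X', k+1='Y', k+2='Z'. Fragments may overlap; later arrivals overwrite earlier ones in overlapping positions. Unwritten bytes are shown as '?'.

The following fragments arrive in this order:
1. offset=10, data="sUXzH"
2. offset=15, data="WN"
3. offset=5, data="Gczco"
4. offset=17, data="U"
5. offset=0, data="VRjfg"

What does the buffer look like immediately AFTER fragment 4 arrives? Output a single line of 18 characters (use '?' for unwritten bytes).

Answer: ?????GczcosUXzHWNU

Derivation:
Fragment 1: offset=10 data="sUXzH" -> buffer=??????????sUXzH???
Fragment 2: offset=15 data="WN" -> buffer=??????????sUXzHWN?
Fragment 3: offset=5 data="Gczco" -> buffer=?????GczcosUXzHWN?
Fragment 4: offset=17 data="U" -> buffer=?????GczcosUXzHWNU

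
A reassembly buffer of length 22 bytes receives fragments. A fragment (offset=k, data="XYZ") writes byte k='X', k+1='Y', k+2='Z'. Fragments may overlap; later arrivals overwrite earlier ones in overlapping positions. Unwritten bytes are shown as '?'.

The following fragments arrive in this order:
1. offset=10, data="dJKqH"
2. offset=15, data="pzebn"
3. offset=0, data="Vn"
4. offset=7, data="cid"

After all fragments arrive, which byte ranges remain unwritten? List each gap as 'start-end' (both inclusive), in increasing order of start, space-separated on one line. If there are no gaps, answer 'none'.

Answer: 2-6 20-21

Derivation:
Fragment 1: offset=10 len=5
Fragment 2: offset=15 len=5
Fragment 3: offset=0 len=2
Fragment 4: offset=7 len=3
Gaps: 2-6 20-21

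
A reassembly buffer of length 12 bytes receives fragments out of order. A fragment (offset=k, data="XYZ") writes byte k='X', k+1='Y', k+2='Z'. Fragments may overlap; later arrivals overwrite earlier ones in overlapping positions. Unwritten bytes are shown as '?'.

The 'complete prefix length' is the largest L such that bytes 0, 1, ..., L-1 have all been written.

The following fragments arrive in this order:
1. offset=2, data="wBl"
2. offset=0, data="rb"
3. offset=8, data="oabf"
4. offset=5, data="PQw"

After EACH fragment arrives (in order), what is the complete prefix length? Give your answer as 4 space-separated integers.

Fragment 1: offset=2 data="wBl" -> buffer=??wBl??????? -> prefix_len=0
Fragment 2: offset=0 data="rb" -> buffer=rbwBl??????? -> prefix_len=5
Fragment 3: offset=8 data="oabf" -> buffer=rbwBl???oabf -> prefix_len=5
Fragment 4: offset=5 data="PQw" -> buffer=rbwBlPQwoabf -> prefix_len=12

Answer: 0 5 5 12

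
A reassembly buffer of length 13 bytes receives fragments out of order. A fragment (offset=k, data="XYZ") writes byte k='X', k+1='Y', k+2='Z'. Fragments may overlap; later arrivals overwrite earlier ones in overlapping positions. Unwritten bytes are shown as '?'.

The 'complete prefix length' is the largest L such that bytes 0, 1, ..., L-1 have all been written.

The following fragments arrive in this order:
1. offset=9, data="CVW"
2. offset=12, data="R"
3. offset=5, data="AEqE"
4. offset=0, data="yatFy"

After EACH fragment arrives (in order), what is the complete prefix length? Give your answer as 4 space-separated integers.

Answer: 0 0 0 13

Derivation:
Fragment 1: offset=9 data="CVW" -> buffer=?????????CVW? -> prefix_len=0
Fragment 2: offset=12 data="R" -> buffer=?????????CVWR -> prefix_len=0
Fragment 3: offset=5 data="AEqE" -> buffer=?????AEqECVWR -> prefix_len=0
Fragment 4: offset=0 data="yatFy" -> buffer=yatFyAEqECVWR -> prefix_len=13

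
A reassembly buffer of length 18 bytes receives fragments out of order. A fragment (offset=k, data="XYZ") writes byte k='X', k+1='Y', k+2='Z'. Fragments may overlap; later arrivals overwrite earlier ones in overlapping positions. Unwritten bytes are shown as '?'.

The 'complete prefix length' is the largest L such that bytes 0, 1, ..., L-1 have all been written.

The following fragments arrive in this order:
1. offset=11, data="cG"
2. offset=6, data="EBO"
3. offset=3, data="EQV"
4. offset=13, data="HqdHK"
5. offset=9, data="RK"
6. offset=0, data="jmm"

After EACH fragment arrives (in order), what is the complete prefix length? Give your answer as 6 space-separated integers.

Fragment 1: offset=11 data="cG" -> buffer=???????????cG????? -> prefix_len=0
Fragment 2: offset=6 data="EBO" -> buffer=??????EBO??cG????? -> prefix_len=0
Fragment 3: offset=3 data="EQV" -> buffer=???EQVEBO??cG????? -> prefix_len=0
Fragment 4: offset=13 data="HqdHK" -> buffer=???EQVEBO??cGHqdHK -> prefix_len=0
Fragment 5: offset=9 data="RK" -> buffer=???EQVEBORKcGHqdHK -> prefix_len=0
Fragment 6: offset=0 data="jmm" -> buffer=jmmEQVEBORKcGHqdHK -> prefix_len=18

Answer: 0 0 0 0 0 18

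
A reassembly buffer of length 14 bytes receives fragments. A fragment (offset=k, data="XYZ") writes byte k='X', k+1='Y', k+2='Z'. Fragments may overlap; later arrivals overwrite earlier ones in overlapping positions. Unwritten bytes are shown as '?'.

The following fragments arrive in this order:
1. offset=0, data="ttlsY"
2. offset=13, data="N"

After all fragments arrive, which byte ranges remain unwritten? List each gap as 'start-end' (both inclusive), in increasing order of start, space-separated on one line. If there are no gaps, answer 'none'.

Answer: 5-12

Derivation:
Fragment 1: offset=0 len=5
Fragment 2: offset=13 len=1
Gaps: 5-12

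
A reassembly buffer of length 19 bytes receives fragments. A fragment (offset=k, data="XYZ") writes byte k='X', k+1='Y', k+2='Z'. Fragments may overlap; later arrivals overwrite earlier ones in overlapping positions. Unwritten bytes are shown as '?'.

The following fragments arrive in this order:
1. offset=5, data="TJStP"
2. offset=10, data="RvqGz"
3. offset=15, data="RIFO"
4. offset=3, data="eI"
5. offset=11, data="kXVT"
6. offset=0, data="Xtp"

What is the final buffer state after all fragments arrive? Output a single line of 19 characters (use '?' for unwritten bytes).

Fragment 1: offset=5 data="TJStP" -> buffer=?????TJStP?????????
Fragment 2: offset=10 data="RvqGz" -> buffer=?????TJStPRvqGz????
Fragment 3: offset=15 data="RIFO" -> buffer=?????TJStPRvqGzRIFO
Fragment 4: offset=3 data="eI" -> buffer=???eITJStPRvqGzRIFO
Fragment 5: offset=11 data="kXVT" -> buffer=???eITJStPRkXVTRIFO
Fragment 6: offset=0 data="Xtp" -> buffer=XtpeITJStPRkXVTRIFO

Answer: XtpeITJStPRkXVTRIFO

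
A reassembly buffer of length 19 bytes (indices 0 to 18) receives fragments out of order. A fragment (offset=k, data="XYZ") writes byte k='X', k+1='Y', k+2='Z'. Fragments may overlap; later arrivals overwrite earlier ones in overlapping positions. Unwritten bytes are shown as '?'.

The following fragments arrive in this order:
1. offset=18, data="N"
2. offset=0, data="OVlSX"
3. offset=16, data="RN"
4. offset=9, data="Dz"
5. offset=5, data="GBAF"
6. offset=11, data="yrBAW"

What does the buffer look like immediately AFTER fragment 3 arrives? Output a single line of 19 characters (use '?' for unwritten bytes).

Fragment 1: offset=18 data="N" -> buffer=??????????????????N
Fragment 2: offset=0 data="OVlSX" -> buffer=OVlSX?????????????N
Fragment 3: offset=16 data="RN" -> buffer=OVlSX???????????RNN

Answer: OVlSX???????????RNN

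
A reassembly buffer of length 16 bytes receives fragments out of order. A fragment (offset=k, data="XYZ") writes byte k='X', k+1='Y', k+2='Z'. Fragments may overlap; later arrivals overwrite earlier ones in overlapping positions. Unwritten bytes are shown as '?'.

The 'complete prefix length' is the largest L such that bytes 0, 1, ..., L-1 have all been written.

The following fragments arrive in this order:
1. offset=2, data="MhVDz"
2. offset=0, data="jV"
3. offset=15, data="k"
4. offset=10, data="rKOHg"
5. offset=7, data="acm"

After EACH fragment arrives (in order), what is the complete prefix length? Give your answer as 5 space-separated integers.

Answer: 0 7 7 7 16

Derivation:
Fragment 1: offset=2 data="MhVDz" -> buffer=??MhVDz????????? -> prefix_len=0
Fragment 2: offset=0 data="jV" -> buffer=jVMhVDz????????? -> prefix_len=7
Fragment 3: offset=15 data="k" -> buffer=jVMhVDz????????k -> prefix_len=7
Fragment 4: offset=10 data="rKOHg" -> buffer=jVMhVDz???rKOHgk -> prefix_len=7
Fragment 5: offset=7 data="acm" -> buffer=jVMhVDzacmrKOHgk -> prefix_len=16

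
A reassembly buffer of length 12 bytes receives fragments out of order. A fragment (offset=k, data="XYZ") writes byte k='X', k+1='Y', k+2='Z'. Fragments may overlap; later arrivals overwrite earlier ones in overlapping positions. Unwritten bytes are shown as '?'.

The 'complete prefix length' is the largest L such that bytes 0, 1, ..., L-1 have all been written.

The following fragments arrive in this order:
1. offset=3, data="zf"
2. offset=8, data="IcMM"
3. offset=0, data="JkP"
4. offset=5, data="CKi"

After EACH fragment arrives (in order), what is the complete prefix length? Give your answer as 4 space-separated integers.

Fragment 1: offset=3 data="zf" -> buffer=???zf??????? -> prefix_len=0
Fragment 2: offset=8 data="IcMM" -> buffer=???zf???IcMM -> prefix_len=0
Fragment 3: offset=0 data="JkP" -> buffer=JkPzf???IcMM -> prefix_len=5
Fragment 4: offset=5 data="CKi" -> buffer=JkPzfCKiIcMM -> prefix_len=12

Answer: 0 0 5 12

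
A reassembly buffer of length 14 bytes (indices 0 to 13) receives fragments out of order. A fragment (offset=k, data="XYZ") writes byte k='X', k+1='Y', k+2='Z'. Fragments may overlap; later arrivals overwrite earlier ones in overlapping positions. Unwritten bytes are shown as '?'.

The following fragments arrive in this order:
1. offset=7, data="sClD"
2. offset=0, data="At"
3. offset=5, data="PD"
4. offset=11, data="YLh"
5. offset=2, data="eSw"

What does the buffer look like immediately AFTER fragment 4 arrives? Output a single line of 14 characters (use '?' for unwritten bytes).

Fragment 1: offset=7 data="sClD" -> buffer=???????sClD???
Fragment 2: offset=0 data="At" -> buffer=At?????sClD???
Fragment 3: offset=5 data="PD" -> buffer=At???PDsClD???
Fragment 4: offset=11 data="YLh" -> buffer=At???PDsClDYLh

Answer: At???PDsClDYLh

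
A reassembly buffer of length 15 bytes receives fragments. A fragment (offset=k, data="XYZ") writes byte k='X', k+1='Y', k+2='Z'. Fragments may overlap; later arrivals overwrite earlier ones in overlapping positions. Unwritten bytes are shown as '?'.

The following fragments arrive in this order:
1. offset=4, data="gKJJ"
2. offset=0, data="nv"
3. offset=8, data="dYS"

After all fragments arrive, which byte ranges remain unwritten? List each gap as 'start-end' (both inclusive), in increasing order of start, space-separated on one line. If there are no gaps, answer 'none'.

Answer: 2-3 11-14

Derivation:
Fragment 1: offset=4 len=4
Fragment 2: offset=0 len=2
Fragment 3: offset=8 len=3
Gaps: 2-3 11-14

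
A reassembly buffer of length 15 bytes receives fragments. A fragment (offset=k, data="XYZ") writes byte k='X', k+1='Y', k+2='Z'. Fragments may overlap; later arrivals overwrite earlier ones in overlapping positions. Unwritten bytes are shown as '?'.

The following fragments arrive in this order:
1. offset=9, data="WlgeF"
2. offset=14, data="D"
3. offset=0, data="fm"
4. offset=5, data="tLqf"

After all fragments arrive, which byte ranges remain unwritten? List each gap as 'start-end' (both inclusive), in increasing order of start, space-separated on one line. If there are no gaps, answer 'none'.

Answer: 2-4

Derivation:
Fragment 1: offset=9 len=5
Fragment 2: offset=14 len=1
Fragment 3: offset=0 len=2
Fragment 4: offset=5 len=4
Gaps: 2-4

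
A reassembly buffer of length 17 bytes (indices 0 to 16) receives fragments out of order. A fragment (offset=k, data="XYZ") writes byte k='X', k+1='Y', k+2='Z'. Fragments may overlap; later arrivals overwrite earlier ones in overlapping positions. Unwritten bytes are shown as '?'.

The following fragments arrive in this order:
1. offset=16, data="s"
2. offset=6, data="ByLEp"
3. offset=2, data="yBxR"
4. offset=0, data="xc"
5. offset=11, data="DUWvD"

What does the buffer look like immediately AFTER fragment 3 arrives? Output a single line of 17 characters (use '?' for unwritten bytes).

Fragment 1: offset=16 data="s" -> buffer=????????????????s
Fragment 2: offset=6 data="ByLEp" -> buffer=??????ByLEp?????s
Fragment 3: offset=2 data="yBxR" -> buffer=??yBxRByLEp?????s

Answer: ??yBxRByLEp?????s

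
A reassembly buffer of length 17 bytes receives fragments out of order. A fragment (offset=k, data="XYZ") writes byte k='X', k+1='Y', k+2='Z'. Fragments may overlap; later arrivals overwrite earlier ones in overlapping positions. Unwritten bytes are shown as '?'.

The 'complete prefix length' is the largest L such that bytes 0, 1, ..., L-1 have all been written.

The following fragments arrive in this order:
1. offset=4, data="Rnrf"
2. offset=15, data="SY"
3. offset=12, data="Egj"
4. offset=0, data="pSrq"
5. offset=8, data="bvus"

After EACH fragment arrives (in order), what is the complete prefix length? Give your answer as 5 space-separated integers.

Answer: 0 0 0 8 17

Derivation:
Fragment 1: offset=4 data="Rnrf" -> buffer=????Rnrf????????? -> prefix_len=0
Fragment 2: offset=15 data="SY" -> buffer=????Rnrf???????SY -> prefix_len=0
Fragment 3: offset=12 data="Egj" -> buffer=????Rnrf????EgjSY -> prefix_len=0
Fragment 4: offset=0 data="pSrq" -> buffer=pSrqRnrf????EgjSY -> prefix_len=8
Fragment 5: offset=8 data="bvus" -> buffer=pSrqRnrfbvusEgjSY -> prefix_len=17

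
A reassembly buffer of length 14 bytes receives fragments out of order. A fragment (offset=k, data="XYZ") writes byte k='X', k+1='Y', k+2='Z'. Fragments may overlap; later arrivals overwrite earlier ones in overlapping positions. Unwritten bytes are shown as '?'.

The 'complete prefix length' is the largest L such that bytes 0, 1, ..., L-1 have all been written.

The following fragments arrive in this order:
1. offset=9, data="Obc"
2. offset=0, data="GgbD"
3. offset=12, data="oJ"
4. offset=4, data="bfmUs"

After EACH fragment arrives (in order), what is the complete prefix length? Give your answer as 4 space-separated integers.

Fragment 1: offset=9 data="Obc" -> buffer=?????????Obc?? -> prefix_len=0
Fragment 2: offset=0 data="GgbD" -> buffer=GgbD?????Obc?? -> prefix_len=4
Fragment 3: offset=12 data="oJ" -> buffer=GgbD?????ObcoJ -> prefix_len=4
Fragment 4: offset=4 data="bfmUs" -> buffer=GgbDbfmUsObcoJ -> prefix_len=14

Answer: 0 4 4 14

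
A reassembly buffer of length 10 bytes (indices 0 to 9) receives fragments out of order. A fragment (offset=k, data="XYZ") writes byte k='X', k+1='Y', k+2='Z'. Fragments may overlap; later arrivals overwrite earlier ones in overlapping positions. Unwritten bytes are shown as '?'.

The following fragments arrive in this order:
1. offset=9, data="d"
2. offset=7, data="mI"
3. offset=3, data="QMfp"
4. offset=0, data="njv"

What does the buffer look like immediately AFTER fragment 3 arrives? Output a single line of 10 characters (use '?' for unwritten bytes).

Answer: ???QMfpmId

Derivation:
Fragment 1: offset=9 data="d" -> buffer=?????????d
Fragment 2: offset=7 data="mI" -> buffer=???????mId
Fragment 3: offset=3 data="QMfp" -> buffer=???QMfpmId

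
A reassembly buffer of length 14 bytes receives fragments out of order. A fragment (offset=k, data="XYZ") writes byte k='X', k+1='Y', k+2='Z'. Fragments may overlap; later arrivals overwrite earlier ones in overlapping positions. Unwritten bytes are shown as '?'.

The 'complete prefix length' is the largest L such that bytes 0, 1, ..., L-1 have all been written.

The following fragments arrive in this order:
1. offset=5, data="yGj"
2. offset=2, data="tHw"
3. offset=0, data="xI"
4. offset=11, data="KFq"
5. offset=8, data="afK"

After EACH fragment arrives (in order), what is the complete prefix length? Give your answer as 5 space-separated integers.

Fragment 1: offset=5 data="yGj" -> buffer=?????yGj?????? -> prefix_len=0
Fragment 2: offset=2 data="tHw" -> buffer=??tHwyGj?????? -> prefix_len=0
Fragment 3: offset=0 data="xI" -> buffer=xItHwyGj?????? -> prefix_len=8
Fragment 4: offset=11 data="KFq" -> buffer=xItHwyGj???KFq -> prefix_len=8
Fragment 5: offset=8 data="afK" -> buffer=xItHwyGjafKKFq -> prefix_len=14

Answer: 0 0 8 8 14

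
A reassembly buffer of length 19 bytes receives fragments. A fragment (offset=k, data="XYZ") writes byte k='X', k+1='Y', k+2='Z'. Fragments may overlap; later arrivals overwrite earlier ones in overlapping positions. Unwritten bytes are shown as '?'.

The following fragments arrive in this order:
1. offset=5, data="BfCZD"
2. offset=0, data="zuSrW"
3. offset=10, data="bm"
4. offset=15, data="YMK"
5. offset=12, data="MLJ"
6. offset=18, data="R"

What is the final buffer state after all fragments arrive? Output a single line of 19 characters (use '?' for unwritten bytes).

Fragment 1: offset=5 data="BfCZD" -> buffer=?????BfCZD?????????
Fragment 2: offset=0 data="zuSrW" -> buffer=zuSrWBfCZD?????????
Fragment 3: offset=10 data="bm" -> buffer=zuSrWBfCZDbm???????
Fragment 4: offset=15 data="YMK" -> buffer=zuSrWBfCZDbm???YMK?
Fragment 5: offset=12 data="MLJ" -> buffer=zuSrWBfCZDbmMLJYMK?
Fragment 6: offset=18 data="R" -> buffer=zuSrWBfCZDbmMLJYMKR

Answer: zuSrWBfCZDbmMLJYMKR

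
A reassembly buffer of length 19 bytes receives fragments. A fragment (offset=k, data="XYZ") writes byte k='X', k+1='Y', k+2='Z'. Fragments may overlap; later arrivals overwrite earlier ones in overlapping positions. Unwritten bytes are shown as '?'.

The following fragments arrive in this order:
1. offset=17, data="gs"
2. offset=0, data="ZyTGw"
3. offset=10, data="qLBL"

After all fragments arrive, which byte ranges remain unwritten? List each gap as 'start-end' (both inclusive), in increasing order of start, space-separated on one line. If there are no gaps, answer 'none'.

Answer: 5-9 14-16

Derivation:
Fragment 1: offset=17 len=2
Fragment 2: offset=0 len=5
Fragment 3: offset=10 len=4
Gaps: 5-9 14-16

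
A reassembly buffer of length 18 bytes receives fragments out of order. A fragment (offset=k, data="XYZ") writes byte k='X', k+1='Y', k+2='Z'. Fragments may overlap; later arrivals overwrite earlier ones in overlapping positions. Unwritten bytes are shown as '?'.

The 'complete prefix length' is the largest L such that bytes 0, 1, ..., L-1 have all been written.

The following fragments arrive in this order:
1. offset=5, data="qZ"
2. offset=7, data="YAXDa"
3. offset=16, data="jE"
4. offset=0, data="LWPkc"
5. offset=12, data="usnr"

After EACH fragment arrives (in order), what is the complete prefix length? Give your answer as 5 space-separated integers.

Fragment 1: offset=5 data="qZ" -> buffer=?????qZ??????????? -> prefix_len=0
Fragment 2: offset=7 data="YAXDa" -> buffer=?????qZYAXDa?????? -> prefix_len=0
Fragment 3: offset=16 data="jE" -> buffer=?????qZYAXDa????jE -> prefix_len=0
Fragment 4: offset=0 data="LWPkc" -> buffer=LWPkcqZYAXDa????jE -> prefix_len=12
Fragment 5: offset=12 data="usnr" -> buffer=LWPkcqZYAXDausnrjE -> prefix_len=18

Answer: 0 0 0 12 18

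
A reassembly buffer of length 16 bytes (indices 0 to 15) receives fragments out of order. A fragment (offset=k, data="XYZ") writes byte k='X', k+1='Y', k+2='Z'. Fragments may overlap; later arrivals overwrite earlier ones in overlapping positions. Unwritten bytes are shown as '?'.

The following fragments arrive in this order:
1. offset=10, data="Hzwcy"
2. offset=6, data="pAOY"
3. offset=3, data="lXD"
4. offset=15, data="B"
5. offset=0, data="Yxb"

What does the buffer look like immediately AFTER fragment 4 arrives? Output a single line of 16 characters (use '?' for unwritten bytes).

Answer: ???lXDpAOYHzwcyB

Derivation:
Fragment 1: offset=10 data="Hzwcy" -> buffer=??????????Hzwcy?
Fragment 2: offset=6 data="pAOY" -> buffer=??????pAOYHzwcy?
Fragment 3: offset=3 data="lXD" -> buffer=???lXDpAOYHzwcy?
Fragment 4: offset=15 data="B" -> buffer=???lXDpAOYHzwcyB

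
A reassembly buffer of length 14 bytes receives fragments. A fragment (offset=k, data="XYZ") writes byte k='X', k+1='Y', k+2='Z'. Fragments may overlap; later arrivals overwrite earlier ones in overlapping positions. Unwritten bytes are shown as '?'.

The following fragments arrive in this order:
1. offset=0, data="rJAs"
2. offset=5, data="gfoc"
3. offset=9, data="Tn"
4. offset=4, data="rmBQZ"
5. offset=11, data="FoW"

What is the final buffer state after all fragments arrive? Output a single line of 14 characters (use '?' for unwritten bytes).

Fragment 1: offset=0 data="rJAs" -> buffer=rJAs??????????
Fragment 2: offset=5 data="gfoc" -> buffer=rJAs?gfoc?????
Fragment 3: offset=9 data="Tn" -> buffer=rJAs?gfocTn???
Fragment 4: offset=4 data="rmBQZ" -> buffer=rJAsrmBQZTn???
Fragment 5: offset=11 data="FoW" -> buffer=rJAsrmBQZTnFoW

Answer: rJAsrmBQZTnFoW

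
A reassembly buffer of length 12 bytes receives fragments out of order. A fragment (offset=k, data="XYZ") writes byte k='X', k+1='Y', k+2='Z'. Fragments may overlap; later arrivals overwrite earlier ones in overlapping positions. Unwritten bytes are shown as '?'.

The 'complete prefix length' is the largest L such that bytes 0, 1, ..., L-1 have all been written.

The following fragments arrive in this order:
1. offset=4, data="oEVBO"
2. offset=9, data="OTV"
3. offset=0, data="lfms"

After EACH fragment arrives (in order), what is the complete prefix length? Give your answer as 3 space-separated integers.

Fragment 1: offset=4 data="oEVBO" -> buffer=????oEVBO??? -> prefix_len=0
Fragment 2: offset=9 data="OTV" -> buffer=????oEVBOOTV -> prefix_len=0
Fragment 3: offset=0 data="lfms" -> buffer=lfmsoEVBOOTV -> prefix_len=12

Answer: 0 0 12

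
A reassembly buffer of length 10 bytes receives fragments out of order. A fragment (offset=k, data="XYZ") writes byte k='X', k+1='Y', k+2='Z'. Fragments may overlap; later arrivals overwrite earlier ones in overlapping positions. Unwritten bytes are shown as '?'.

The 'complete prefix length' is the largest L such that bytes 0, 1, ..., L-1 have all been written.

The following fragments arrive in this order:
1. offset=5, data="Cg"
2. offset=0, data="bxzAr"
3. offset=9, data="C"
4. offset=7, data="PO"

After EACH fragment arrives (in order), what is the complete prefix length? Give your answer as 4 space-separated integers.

Fragment 1: offset=5 data="Cg" -> buffer=?????Cg??? -> prefix_len=0
Fragment 2: offset=0 data="bxzAr" -> buffer=bxzArCg??? -> prefix_len=7
Fragment 3: offset=9 data="C" -> buffer=bxzArCg??C -> prefix_len=7
Fragment 4: offset=7 data="PO" -> buffer=bxzArCgPOC -> prefix_len=10

Answer: 0 7 7 10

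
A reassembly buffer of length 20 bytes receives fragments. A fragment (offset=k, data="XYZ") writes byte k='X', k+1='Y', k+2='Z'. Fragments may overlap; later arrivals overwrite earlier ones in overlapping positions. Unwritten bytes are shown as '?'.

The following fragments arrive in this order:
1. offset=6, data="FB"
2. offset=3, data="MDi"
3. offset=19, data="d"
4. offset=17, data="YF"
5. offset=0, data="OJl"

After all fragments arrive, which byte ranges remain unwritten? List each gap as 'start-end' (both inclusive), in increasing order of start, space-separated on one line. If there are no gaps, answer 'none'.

Answer: 8-16

Derivation:
Fragment 1: offset=6 len=2
Fragment 2: offset=3 len=3
Fragment 3: offset=19 len=1
Fragment 4: offset=17 len=2
Fragment 5: offset=0 len=3
Gaps: 8-16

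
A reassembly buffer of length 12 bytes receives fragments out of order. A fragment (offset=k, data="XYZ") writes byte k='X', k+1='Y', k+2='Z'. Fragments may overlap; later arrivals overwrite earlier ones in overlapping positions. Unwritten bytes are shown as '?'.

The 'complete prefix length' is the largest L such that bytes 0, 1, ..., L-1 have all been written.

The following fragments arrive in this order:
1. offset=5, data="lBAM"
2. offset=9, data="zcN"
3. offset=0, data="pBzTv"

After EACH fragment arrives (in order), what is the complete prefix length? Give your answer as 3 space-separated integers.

Fragment 1: offset=5 data="lBAM" -> buffer=?????lBAM??? -> prefix_len=0
Fragment 2: offset=9 data="zcN" -> buffer=?????lBAMzcN -> prefix_len=0
Fragment 3: offset=0 data="pBzTv" -> buffer=pBzTvlBAMzcN -> prefix_len=12

Answer: 0 0 12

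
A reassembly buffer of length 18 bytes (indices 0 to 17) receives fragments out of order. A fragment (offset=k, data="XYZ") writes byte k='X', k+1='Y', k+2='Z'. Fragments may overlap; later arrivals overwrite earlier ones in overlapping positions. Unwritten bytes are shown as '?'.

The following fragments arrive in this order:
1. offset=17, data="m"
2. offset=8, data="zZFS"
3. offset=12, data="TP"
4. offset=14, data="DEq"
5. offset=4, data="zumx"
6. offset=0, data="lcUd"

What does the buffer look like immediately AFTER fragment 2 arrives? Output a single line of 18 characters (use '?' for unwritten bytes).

Fragment 1: offset=17 data="m" -> buffer=?????????????????m
Fragment 2: offset=8 data="zZFS" -> buffer=????????zZFS?????m

Answer: ????????zZFS?????m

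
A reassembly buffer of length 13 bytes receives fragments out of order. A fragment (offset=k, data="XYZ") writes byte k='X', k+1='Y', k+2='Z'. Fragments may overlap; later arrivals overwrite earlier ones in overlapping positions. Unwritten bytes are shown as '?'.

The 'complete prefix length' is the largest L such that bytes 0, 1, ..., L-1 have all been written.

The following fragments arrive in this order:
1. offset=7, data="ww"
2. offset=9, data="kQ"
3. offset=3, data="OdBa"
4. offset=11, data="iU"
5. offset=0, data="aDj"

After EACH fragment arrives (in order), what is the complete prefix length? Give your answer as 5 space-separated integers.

Answer: 0 0 0 0 13

Derivation:
Fragment 1: offset=7 data="ww" -> buffer=???????ww???? -> prefix_len=0
Fragment 2: offset=9 data="kQ" -> buffer=???????wwkQ?? -> prefix_len=0
Fragment 3: offset=3 data="OdBa" -> buffer=???OdBawwkQ?? -> prefix_len=0
Fragment 4: offset=11 data="iU" -> buffer=???OdBawwkQiU -> prefix_len=0
Fragment 5: offset=0 data="aDj" -> buffer=aDjOdBawwkQiU -> prefix_len=13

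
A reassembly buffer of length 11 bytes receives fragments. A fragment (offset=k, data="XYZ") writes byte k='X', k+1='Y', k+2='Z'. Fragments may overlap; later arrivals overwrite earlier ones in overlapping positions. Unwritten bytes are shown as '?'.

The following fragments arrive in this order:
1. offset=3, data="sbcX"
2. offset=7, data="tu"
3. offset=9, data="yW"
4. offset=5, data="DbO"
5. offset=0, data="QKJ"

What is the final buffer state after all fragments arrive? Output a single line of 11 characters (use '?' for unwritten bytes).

Fragment 1: offset=3 data="sbcX" -> buffer=???sbcX????
Fragment 2: offset=7 data="tu" -> buffer=???sbcXtu??
Fragment 3: offset=9 data="yW" -> buffer=???sbcXtuyW
Fragment 4: offset=5 data="DbO" -> buffer=???sbDbOuyW
Fragment 5: offset=0 data="QKJ" -> buffer=QKJsbDbOuyW

Answer: QKJsbDbOuyW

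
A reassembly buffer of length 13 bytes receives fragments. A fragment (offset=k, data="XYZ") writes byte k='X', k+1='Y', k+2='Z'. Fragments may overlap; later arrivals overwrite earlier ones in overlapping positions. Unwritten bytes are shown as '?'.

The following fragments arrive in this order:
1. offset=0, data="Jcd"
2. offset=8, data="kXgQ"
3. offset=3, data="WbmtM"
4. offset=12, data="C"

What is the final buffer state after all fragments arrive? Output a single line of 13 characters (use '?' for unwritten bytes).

Fragment 1: offset=0 data="Jcd" -> buffer=Jcd??????????
Fragment 2: offset=8 data="kXgQ" -> buffer=Jcd?????kXgQ?
Fragment 3: offset=3 data="WbmtM" -> buffer=JcdWbmtMkXgQ?
Fragment 4: offset=12 data="C" -> buffer=JcdWbmtMkXgQC

Answer: JcdWbmtMkXgQC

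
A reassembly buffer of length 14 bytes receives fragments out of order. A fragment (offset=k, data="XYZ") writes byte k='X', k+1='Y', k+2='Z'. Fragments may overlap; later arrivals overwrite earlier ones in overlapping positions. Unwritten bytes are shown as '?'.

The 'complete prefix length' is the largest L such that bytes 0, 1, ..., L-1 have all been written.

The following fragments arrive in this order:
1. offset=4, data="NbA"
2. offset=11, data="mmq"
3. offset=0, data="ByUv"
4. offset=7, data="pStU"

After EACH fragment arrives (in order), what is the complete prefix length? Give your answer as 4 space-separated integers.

Answer: 0 0 7 14

Derivation:
Fragment 1: offset=4 data="NbA" -> buffer=????NbA??????? -> prefix_len=0
Fragment 2: offset=11 data="mmq" -> buffer=????NbA????mmq -> prefix_len=0
Fragment 3: offset=0 data="ByUv" -> buffer=ByUvNbA????mmq -> prefix_len=7
Fragment 4: offset=7 data="pStU" -> buffer=ByUvNbApStUmmq -> prefix_len=14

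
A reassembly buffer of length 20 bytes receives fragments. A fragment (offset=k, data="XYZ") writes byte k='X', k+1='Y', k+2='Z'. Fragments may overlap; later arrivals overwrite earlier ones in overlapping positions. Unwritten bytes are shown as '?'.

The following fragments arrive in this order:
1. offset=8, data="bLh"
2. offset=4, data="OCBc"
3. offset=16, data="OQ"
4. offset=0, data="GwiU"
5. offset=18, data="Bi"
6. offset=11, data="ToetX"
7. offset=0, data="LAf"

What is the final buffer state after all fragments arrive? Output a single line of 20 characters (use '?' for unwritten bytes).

Answer: LAfUOCBcbLhToetXOQBi

Derivation:
Fragment 1: offset=8 data="bLh" -> buffer=????????bLh?????????
Fragment 2: offset=4 data="OCBc" -> buffer=????OCBcbLh?????????
Fragment 3: offset=16 data="OQ" -> buffer=????OCBcbLh?????OQ??
Fragment 4: offset=0 data="GwiU" -> buffer=GwiUOCBcbLh?????OQ??
Fragment 5: offset=18 data="Bi" -> buffer=GwiUOCBcbLh?????OQBi
Fragment 6: offset=11 data="ToetX" -> buffer=GwiUOCBcbLhToetXOQBi
Fragment 7: offset=0 data="LAf" -> buffer=LAfUOCBcbLhToetXOQBi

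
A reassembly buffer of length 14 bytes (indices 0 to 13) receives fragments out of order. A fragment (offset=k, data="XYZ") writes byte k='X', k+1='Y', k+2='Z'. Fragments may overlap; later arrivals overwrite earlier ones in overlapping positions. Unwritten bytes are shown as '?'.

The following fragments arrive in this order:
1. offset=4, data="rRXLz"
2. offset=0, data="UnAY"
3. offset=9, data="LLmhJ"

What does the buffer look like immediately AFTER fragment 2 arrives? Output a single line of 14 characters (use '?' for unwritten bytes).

Fragment 1: offset=4 data="rRXLz" -> buffer=????rRXLz?????
Fragment 2: offset=0 data="UnAY" -> buffer=UnAYrRXLz?????

Answer: UnAYrRXLz?????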